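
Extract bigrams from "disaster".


Word: "disaster" (length 8)
Number of bigrams = 8 - 2 + 1 = 7
  Position 0: "di"
  Position 1: "is"
  Position 2: "sa"
  Position 3: "as"
  Position 4: "st"
  Position 5: "te"
  Position 6: "er"
Bigrams = "di", "is", "sa", "as", "st", "te", "er"


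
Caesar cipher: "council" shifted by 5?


Word: "council"
Shift: 5
Each letter → (letter + shift) mod 26:
  'c' (2) + 5 = 7 → 'h'
  'o' (14) + 5 = 19 → 't'
  'u' (20) + 5 = 25 → 'z'
  'n' (13) + 5 = 18 → 's'
  'c' (2) + 5 = 7 → 'h'
  'i' (8) + 5 = 13 → 'n'
  'l' (11) + 5 = 16 → 'q'
Result = "htzshnq"


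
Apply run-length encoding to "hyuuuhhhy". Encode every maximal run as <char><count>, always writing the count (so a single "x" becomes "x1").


String: "hyuuuhhhy"
Scanning for consecutive runs:
  'h' x 1
  'y' x 1
  'u' x 3
  'h' x 3
  'y' x 1
RLE = "h1y1u3h3y1"


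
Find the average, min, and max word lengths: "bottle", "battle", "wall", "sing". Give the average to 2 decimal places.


Lengths: "bottle"=6, "battle"=6, "wall"=4, "sing"=4
Sum = 20, Count = 4
Average = 20/4 = 5.00
= avg=5.00, min=4, max=6


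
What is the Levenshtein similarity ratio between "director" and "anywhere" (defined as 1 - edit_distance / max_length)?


Word 1: "director" (length 8)
Word 2: "anywhere" (length 8)
One optimal edit sequence:
  1. substitute 'd' -> 'a'  (+1)
  2. substitute 'i' -> 'n'  (+1)
  3. substitute 'r' -> 'y'  (+1)
  4. substitute 'e' -> 'w'  (+1)
  5. substitute 'c' -> 'h'  (+1)
  6. substitute 't' -> 'e'  (+1)
  7. substitute 'o' -> 'r'  (+1)
  8. substitute 'r' -> 'e'  (+1)
Edit distance = 8
Max length = max(8, 8) = 8
Similarity = 1 - 8/8
= 0.0000


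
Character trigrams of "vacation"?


Word: "vacation" (length 8)
Number of trigrams = 8 - 3 + 1 = 6
  Position 0: "vac"
  Position 1: "aca"
  Position 2: "cat"
  Position 3: "ati"
  Position 4: "tio"
  Position 5: "ion"
Trigrams = "vac", "aca", "cat", "ati", "tio", "ion"


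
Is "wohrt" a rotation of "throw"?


Word: "throw", Candidate: "wohrt"
Method: check if candidate is substring of word+word
"throwthrow" contains "wohrt"? No
Is rotation = No


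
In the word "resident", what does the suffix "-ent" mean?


Suffix: -ent
As in: resident -> reside + -ent, with a spelling change
Meaning = one who / that which


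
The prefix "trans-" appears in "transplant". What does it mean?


Prefix: trans-
Example: transplant = trans- + plant
Meaning = across


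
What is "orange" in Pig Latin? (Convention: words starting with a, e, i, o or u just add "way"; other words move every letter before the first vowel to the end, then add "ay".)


Word: "orange"
Starts with vowel → add 'way'
Pig Latin = "orangeway"


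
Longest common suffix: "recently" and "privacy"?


Word 1: "recently"
Word 2: "privacy"
Comparing from end:
  Pos -1: 'y' == 'y'
  Pos -2: 'l' != 'c' (stop)
LCS = "y" (length 1)


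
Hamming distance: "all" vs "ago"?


Comparing character by character (same length = 3):
  Pos 0: 'a' vs 'a' =
  Pos 1: 'l' vs 'g' !=
  Pos 2: 'l' vs 'o' !=
Hamming distance = 2


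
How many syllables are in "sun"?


Word: "sun"
Syllable breakdown: sun
Counting: 1 part
= 1 syllable


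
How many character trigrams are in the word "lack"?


Word: "lack" (length 4)
Number of 3-grams = length - 3 + 1 = 4 - 3 + 1
= 2


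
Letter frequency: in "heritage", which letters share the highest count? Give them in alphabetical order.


Word: "heritage"
Letter counts:
  'a': 1
  'e': 2
  'g': 1
  'h': 1
  'i': 1
  'r': 1
  't': 1
Maximum count = 2
Most frequent = 'e' (2 times each)


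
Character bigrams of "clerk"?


Word: "clerk" (length 5)
Number of bigrams = 5 - 2 + 1 = 4
  Position 0: "cl"
  Position 1: "le"
  Position 2: "er"
  Position 3: "rk"
Bigrams = "cl", "le", "er", "rk"


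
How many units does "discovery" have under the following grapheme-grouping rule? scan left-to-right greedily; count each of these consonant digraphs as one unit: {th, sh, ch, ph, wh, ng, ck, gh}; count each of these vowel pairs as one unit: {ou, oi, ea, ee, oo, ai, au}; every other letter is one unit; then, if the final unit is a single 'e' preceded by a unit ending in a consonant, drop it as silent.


Word: "discovery" (9 letters)
Left-to-right scan:
  1. 'd' (letter)
  2. 'i' (letter)
  3. 's' (letter)
  4. 'c' (letter)
  5. 'o' (letter)
  6. 'v' (letter)
  7. 'e' (letter)
  8. 'r' (letter)
  9. 'y' (letter)
Units from scan: 9
Sound units = 9 units


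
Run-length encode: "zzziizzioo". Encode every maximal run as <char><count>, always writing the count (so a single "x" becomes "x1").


String: "zzziizzioo"
Scanning for consecutive runs:
  'z' x 3
  'i' x 2
  'z' x 2
  'i' x 1
  'o' x 2
RLE = "z3i2z2i1o2"


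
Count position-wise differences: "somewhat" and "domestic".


Comparing character by character (same length = 8):
  Pos 0: 's' vs 'd' !=
  Pos 1: 'o' vs 'o' =
  Pos 2: 'm' vs 'm' =
  Pos 3: 'e' vs 'e' =
  Pos 4: 'w' vs 's' !=
  Pos 5: 'h' vs 't' !=
  Pos 6: 'a' vs 'i' !=
  Pos 7: 't' vs 'c' !=
Hamming distance = 5


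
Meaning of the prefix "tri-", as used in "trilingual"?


Prefix: tri-
Example: trilingual = tri- + lingual
Meaning = three


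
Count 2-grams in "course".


Word: "course" (length 6)
Number of 2-grams = length - 2 + 1 = 6 - 2 + 1
= 5


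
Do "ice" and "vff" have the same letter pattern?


Pattern of "ice": [0, 1, 2]
Pattern of "vff": [0, 1, 1]
Patterns do not match
Same pattern = No


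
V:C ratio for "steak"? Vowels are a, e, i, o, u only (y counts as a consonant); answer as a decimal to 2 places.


Word: "steak"
Vowels (a,e,i,o,u): 2
Consonants: 3
Ratio = 2/3
= 0.67


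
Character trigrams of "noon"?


Word: "noon" (length 4)
Number of trigrams = 4 - 3 + 1 = 2
  Position 0: "noo"
  Position 1: "oon"
Trigrams = "noo", "oon"


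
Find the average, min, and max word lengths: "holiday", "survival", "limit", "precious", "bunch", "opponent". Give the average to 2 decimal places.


Lengths: "holiday"=7, "survival"=8, "limit"=5, "precious"=8, "bunch"=5, "opponent"=8
Sum = 41, Count = 6
Average = 41/6 = 6.83
= avg=6.83, min=5, max=8


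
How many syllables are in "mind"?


Word: "mind"
Syllable breakdown: mind
Counting: 1 part
= 1 syllable


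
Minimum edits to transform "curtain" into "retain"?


Word 1: "curtain" (length 7)
Word 2: "retain" (length 6)
One optimal edit sequence (insert/delete/substitute each cost 1):
  1. delete 'c'  (+1)
  2. substitute 'u' -> 'r'  (+1)
  3. substitute 'r' -> 'e'  (+1)
  4. keep 't'
  5. keep 'a'
  6. keep 'i'
  7. keep 'n'
Total edit operations: 3
Edit distance = 3


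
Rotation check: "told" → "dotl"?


Word: "told", Candidate: "dotl"
Method: check if candidate is substring of word+word
"toldtold" contains "dotl"? No
Is rotation = No


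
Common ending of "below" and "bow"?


Word 1: "below"
Word 2: "bow"
Comparing from end:
  Pos -1: 'w' == 'w'
  Pos -2: 'o' == 'o'
  Pos -3: 'l' != 'b' (stop)
LCS = "ow" (length 2)


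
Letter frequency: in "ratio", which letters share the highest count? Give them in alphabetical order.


Word: "ratio"
Letter counts:
  'a': 1
  'i': 1
  'o': 1
  'r': 1
  't': 1
Maximum count = 1
Most frequent = 'a', 'i', 'o', 'r', 't' (1 time each)


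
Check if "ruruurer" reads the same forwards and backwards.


Word: "ruruurer"
Reversed: "reruurur"
Forward == Backward? ruruurer != reruurur
Palindrome = No


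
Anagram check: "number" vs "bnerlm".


Word 1: "number" → sorted: bemnru
Word 2: "bnerlm" → sorted: belmnr
Same letters? bemnru != belmnr
Anagram = No


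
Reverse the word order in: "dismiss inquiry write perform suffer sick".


Original: "dismiss inquiry write perform suffer sick"
Words (1..n): dismiss | inquiry | write | perform | suffer | sick
Reversed (n..1): sick | suffer | perform | write | inquiry | dismiss
Result = "sick suffer perform write inquiry dismiss"


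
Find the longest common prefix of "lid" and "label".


Word 1: "lid"
Word 2: "label"
Comparing from start:
  Pos 0: 'l' == 'l'
  Pos 1: 'i' != 'a' (stop)
LCP = "l" (length 1)


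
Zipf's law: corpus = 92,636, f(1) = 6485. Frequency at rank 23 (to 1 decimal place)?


Zipf's law: f(r) = f(1) / r
f(1) = 6485
f(23) = 6485 / 23
= 282.0 occurrences


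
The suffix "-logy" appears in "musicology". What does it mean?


Suffix: -logy
As in: musicology -> music + -logy, with a spelling change
Meaning = study of


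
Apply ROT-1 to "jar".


Word: "jar"
Shift: 1
Each letter → (letter + shift) mod 26:
  'j' (9) + 1 = 10 → 'k'
  'a' (0) + 1 = 1 → 'b'
  'r' (17) + 1 = 18 → 's'
Result = "kbs"


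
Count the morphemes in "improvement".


Word: "improvement"
Morphemes: improve + -ment
Each morpheme carries meaning
= 2 morphemes


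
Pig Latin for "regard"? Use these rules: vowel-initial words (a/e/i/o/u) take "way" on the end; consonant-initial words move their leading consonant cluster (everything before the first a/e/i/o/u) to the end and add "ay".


Word: "regard"
Starts with consonant(s) → move to end, add 'ay'
Consonant cluster: "r"
Pig Latin = "egardray"


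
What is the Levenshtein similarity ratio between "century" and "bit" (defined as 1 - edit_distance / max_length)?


Word 1: "century" (length 7)
Word 2: "bit" (length 3)
One optimal edit sequence:
  1. delete 'c'  (+1)
  2. substitute 'e' -> 'b'  (+1)
  3. substitute 'n' -> 'i'  (+1)
  4. keep 't'
  5. delete 'u'  (+1)
  6. delete 'r'  (+1)
  7. delete 'y'  (+1)
Edit distance = 6
Max length = max(7, 3) = 7
Similarity = 1 - 6/7
= 0.1429


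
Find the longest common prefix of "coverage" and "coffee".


Word 1: "coverage"
Word 2: "coffee"
Comparing from start:
  Pos 0: 'c' == 'c'
  Pos 1: 'o' == 'o'
  Pos 2: 'v' != 'f' (stop)
LCP = "co" (length 2)


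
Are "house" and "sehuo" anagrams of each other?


Word 1: "house" → sorted: ehosu
Word 2: "sehuo" → sorted: ehosu
Same letters? ehosu == ehosu
Anagram = Yes


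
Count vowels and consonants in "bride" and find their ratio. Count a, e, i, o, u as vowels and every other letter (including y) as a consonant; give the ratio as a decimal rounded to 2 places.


Word: "bride"
Vowels (a,e,i,o,u): 2
Consonants: 3
Ratio = 2/3
= 0.67


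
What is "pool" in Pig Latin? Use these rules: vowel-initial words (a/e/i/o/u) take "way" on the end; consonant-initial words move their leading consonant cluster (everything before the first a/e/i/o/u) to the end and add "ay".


Word: "pool"
Starts with consonant(s) → move to end, add 'ay'
Consonant cluster: "p"
Pig Latin = "oolpay"


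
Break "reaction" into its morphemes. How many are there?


Word: "reaction"
Morphemes: re- + act + -ion
Each morpheme carries meaning
= 3 morphemes


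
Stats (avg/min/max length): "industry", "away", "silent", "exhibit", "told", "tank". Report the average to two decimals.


Lengths: "industry"=8, "away"=4, "silent"=6, "exhibit"=7, "told"=4, "tank"=4
Sum = 33, Count = 6
Average = 33/6 = 5.50
= avg=5.50, min=4, max=8


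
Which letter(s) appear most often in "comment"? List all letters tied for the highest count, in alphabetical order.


Word: "comment"
Letter counts:
  'c': 1
  'e': 1
  'm': 2
  'n': 1
  'o': 1
  't': 1
Maximum count = 2
Most frequent = 'm' (2 times each)


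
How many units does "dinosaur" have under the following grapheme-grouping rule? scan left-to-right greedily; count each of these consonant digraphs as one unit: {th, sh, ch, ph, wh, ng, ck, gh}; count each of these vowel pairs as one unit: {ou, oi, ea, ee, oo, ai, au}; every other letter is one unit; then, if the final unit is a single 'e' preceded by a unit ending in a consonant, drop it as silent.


Word: "dinosaur" (8 letters)
Left-to-right scan:
  1. 'd' (letter)
  2. 'i' (letter)
  3. 'n' (letter)
  4. 'o' (letter)
  5. 's' (letter)
  6. 'au' (vowel-pair)
  7. 'r' (letter)
Units from scan: 7
Sound units = 7 units


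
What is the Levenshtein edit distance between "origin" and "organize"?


Word 1: "origin" (length 6)
Word 2: "organize" (length 8)
One optimal edit sequence (insert/delete/substitute each cost 1):
  1. keep 'o'
  2. keep 'r'
  3. insert 'g'  (+1)
  4. substitute 'i' -> 'a'  (+1)
  5. substitute 'g' -> 'n'  (+1)
  6. keep 'i'
  7. insert 'z'  (+1)
  8. substitute 'n' -> 'e'  (+1)
Total edit operations: 5
Edit distance = 5


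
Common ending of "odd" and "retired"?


Word 1: "odd"
Word 2: "retired"
Comparing from end:
  Pos -1: 'd' == 'd'
  Pos -2: 'd' != 'e' (stop)
LCS = "d" (length 1)


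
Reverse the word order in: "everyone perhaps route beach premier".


Original: "everyone perhaps route beach premier"
Words (1..n): everyone | perhaps | route | beach | premier
Reversed (n..1): premier | beach | route | perhaps | everyone
Result = "premier beach route perhaps everyone"


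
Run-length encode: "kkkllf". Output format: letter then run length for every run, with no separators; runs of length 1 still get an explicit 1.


String: "kkkllf"
Scanning for consecutive runs:
  'k' x 3
  'l' x 2
  'f' x 1
RLE = "k3l2f1"


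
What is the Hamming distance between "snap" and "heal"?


Comparing character by character (same length = 4):
  Pos 0: 's' vs 'h' !=
  Pos 1: 'n' vs 'e' !=
  Pos 2: 'a' vs 'a' =
  Pos 3: 'p' vs 'l' !=
Hamming distance = 3


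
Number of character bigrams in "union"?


Word: "union" (length 5)
Number of 2-grams = length - 2 + 1 = 5 - 2 + 1
= 4


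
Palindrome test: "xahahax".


Word: "xahahax"
Reversed: "xahahax"
Forward == Backward? xahahax == xahahax
Palindrome = Yes


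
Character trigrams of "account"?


Word: "account" (length 7)
Number of trigrams = 7 - 3 + 1 = 5
  Position 0: "acc"
  Position 1: "cco"
  Position 2: "cou"
  Position 3: "oun"
  Position 4: "unt"
Trigrams = "acc", "cco", "cou", "oun", "unt"


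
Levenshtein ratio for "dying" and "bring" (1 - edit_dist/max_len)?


Word 1: "dying" (length 5)
Word 2: "bring" (length 5)
One optimal edit sequence:
  1. substitute 'd' -> 'b'  (+1)
  2. substitute 'y' -> 'r'  (+1)
  3. keep 'i'
  4. keep 'n'
  5. keep 'g'
Edit distance = 2
Max length = max(5, 5) = 5
Similarity = 1 - 2/5
= 0.6000


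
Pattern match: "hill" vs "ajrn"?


Pattern of "hill": [0, 1, 2, 2]
Pattern of "ajrn": [0, 1, 2, 3]
Patterns do not match
Same pattern = No


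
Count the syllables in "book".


Word: "book"
Syllable breakdown: book
Counting: 1 part
= 1 syllable


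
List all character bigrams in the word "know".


Word: "know" (length 4)
Number of bigrams = 4 - 2 + 1 = 3
  Position 0: "kn"
  Position 1: "no"
  Position 2: "ow"
Bigrams = "kn", "no", "ow"


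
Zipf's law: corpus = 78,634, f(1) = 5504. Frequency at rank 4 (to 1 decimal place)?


Zipf's law: f(r) = f(1) / r
f(1) = 5504
f(4) = 5504 / 4
= 1376.0 occurrences


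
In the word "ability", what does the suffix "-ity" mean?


Suffix: -ity
Example: ability (able + -ity, with a spelling change)
Meaning = quality of


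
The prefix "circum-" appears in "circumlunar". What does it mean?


Prefix: circum-
Example: circumlunar = circum- + lunar
Meaning = around


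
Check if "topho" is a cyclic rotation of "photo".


Word: "photo", Candidate: "topho"
Method: check if candidate is substring of word+word
"photophoto" contains "topho"? Yes
Is rotation = Yes


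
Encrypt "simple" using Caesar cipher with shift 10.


Word: "simple"
Shift: 10
Each letter → (letter + shift) mod 26:
  's' (18) + 10 = 2 → 'c'
  'i' (8) + 10 = 18 → 's'
  'm' (12) + 10 = 22 → 'w'
  'p' (15) + 10 = 25 → 'z'
  'l' (11) + 10 = 21 → 'v'
  'e' (4) + 10 = 14 → 'o'
Result = "cswzvo"


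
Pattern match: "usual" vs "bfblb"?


Pattern of "usual": [0, 1, 0, 2, 3]
Pattern of "bfblb": [0, 1, 0, 2, 0]
Patterns do not match
Same pattern = No


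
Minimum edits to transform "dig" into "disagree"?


Word 1: "dig" (length 3)
Word 2: "disagree" (length 8)
One optimal edit sequence (insert/delete/substitute each cost 1):
  1. keep 'd'
  2. keep 'i'
  3. insert 's'  (+1)
  4. insert 'a'  (+1)
  5. keep 'g'
  6. insert 'r'  (+1)
  7. insert 'e'  (+1)
  8. insert 'e'  (+1)
Total edit operations: 5
Edit distance = 5


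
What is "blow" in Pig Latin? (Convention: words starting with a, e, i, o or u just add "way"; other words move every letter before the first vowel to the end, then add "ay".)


Word: "blow"
Starts with consonant(s) → move to end, add 'ay'
Consonant cluster: "bl"
Pig Latin = "owblay"


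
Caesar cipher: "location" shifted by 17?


Word: "location"
Shift: 17
Each letter → (letter + shift) mod 26:
  'l' (11) + 17 = 2 → 'c'
  'o' (14) + 17 = 5 → 'f'
  'c' (2) + 17 = 19 → 't'
  'a' (0) + 17 = 17 → 'r'
  't' (19) + 17 = 10 → 'k'
  'i' (8) + 17 = 25 → 'z'
  'o' (14) + 17 = 5 → 'f'
  'n' (13) + 17 = 4 → 'e'
Result = "cftrkzfe"


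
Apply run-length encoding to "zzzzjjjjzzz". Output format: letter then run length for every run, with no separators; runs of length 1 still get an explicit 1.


String: "zzzzjjjjzzz"
Scanning for consecutive runs:
  'z' x 4
  'j' x 4
  'z' x 3
RLE = "z4j4z3"


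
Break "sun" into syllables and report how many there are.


Word: "sun"
Syllable breakdown: sun
Counting: 1 part
= 1 syllable


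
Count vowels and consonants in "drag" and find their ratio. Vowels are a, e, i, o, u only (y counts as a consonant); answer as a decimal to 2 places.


Word: "drag"
Vowels (a,e,i,o,u): 1
Consonants: 3
Ratio = 1/3
= 0.33


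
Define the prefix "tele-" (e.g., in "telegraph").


Prefix: tele-
As in: telegraph -> tele- + graph
Meaning = distant


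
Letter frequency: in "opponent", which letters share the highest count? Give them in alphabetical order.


Word: "opponent"
Letter counts:
  'e': 1
  'n': 2
  'o': 2
  'p': 2
  't': 1
Maximum count = 2
Most frequent = 'n', 'o', 'p' (2 times each)


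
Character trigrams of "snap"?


Word: "snap" (length 4)
Number of trigrams = 4 - 3 + 1 = 2
  Position 0: "sna"
  Position 1: "nap"
Trigrams = "sna", "nap"


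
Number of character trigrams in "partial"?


Word: "partial" (length 7)
Number of 3-grams = length - 3 + 1 = 7 - 3 + 1
= 5


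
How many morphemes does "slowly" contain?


Word: "slowly"
Morphemes: slow / -ly
Each morpheme carries meaning
= 2 morphemes


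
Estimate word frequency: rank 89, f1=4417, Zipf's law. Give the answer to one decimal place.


Zipf's law: f(r) = f(1) / r
f(1) = 4417
f(89) = 4417 / 89
= 49.6 occurrences


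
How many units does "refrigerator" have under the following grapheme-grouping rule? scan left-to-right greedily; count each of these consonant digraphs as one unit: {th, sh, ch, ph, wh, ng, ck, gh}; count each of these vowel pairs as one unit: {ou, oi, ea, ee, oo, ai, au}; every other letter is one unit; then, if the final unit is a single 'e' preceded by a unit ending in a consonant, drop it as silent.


Word: "refrigerator" (12 letters)
Left-to-right scan:
  1. 'r' (letter)
  2. 'e' (letter)
  3. 'f' (letter)
  4. 'r' (letter)
  5. 'i' (letter)
  6. 'g' (letter)
  7. 'e' (letter)
  8. 'r' (letter)
  9. 'a' (letter)
  10. 't' (letter)
  11. 'o' (letter)
  12. 'r' (letter)
Units from scan: 12
Sound units = 12 units


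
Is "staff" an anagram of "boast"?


Word 1: "boast" → sorted: abost
Word 2: "staff" → sorted: affst
Same letters? abost != affst
Anagram = No


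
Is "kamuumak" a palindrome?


Word: "kamuumak"
Reversed: "kamuumak"
Forward == Backward? kamuumak == kamuumak
Palindrome = Yes


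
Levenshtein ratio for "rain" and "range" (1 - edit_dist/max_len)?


Word 1: "rain" (length 4)
Word 2: "range" (length 5)
One optimal edit sequence:
  1. keep 'r'
  2. keep 'a'
  3. insert 'n'  (+1)
  4. substitute 'i' -> 'g'  (+1)
  5. substitute 'n' -> 'e'  (+1)
Edit distance = 3
Max length = max(4, 5) = 5
Similarity = 1 - 3/5
= 0.4000


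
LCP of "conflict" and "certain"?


Word 1: "conflict"
Word 2: "certain"
Comparing from start:
  Pos 0: 'c' == 'c'
  Pos 1: 'o' != 'e' (stop)
LCP = "c" (length 1)


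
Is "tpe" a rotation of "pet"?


Word: "pet", Candidate: "tpe"
Method: check if candidate is substring of word+word
"petpet" contains "tpe"? Yes
Is rotation = Yes


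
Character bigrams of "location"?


Word: "location" (length 8)
Number of bigrams = 8 - 2 + 1 = 7
  Position 0: "lo"
  Position 1: "oc"
  Position 2: "ca"
  Position 3: "at"
  Position 4: "ti"
  Position 5: "io"
  Position 6: "on"
Bigrams = "lo", "oc", "ca", "at", "ti", "io", "on"


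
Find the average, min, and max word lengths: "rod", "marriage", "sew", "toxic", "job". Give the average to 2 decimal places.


Lengths: "rod"=3, "marriage"=8, "sew"=3, "toxic"=5, "job"=3
Sum = 22, Count = 5
Average = 22/5 = 4.40
= avg=4.40, min=3, max=8


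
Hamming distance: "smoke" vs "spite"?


Comparing character by character (same length = 5):
  Pos 0: 's' vs 's' =
  Pos 1: 'm' vs 'p' !=
  Pos 2: 'o' vs 'i' !=
  Pos 3: 'k' vs 't' !=
  Pos 4: 'e' vs 'e' =
Hamming distance = 3


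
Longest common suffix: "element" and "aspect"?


Word 1: "element"
Word 2: "aspect"
Comparing from end:
  Pos -1: 't' == 't'
  Pos -2: 'n' != 'c' (stop)
LCS = "t" (length 1)


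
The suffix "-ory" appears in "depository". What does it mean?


Suffix: -ory
Example: depository = deposit + -ory
Meaning = relating to / place for


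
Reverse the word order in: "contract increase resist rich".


Original: "contract increase resist rich"
Words (1..n): contract | increase | resist | rich
Reversed (n..1): rich | resist | increase | contract
Result = "rich resist increase contract"


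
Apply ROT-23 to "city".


Word: "city"
Shift: 23
Each letter → (letter + shift) mod 26:
  'c' (2) + 23 = 25 → 'z'
  'i' (8) + 23 = 5 → 'f'
  't' (19) + 23 = 16 → 'q'
  'y' (24) + 23 = 21 → 'v'
Result = "zfqv"


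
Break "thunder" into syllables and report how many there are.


Word: "thunder"
Syllable breakdown: thun-der
Counting: 2 parts
= 2 syllables


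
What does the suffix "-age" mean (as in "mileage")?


Suffix: -age
As in: mileage -> mile + -age
Meaning = result / collection


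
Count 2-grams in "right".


Word: "right" (length 5)
Number of 2-grams = length - 2 + 1 = 5 - 2 + 1
= 4


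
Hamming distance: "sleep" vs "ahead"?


Comparing character by character (same length = 5):
  Pos 0: 's' vs 'a' !=
  Pos 1: 'l' vs 'h' !=
  Pos 2: 'e' vs 'e' =
  Pos 3: 'e' vs 'a' !=
  Pos 4: 'p' vs 'd' !=
Hamming distance = 4


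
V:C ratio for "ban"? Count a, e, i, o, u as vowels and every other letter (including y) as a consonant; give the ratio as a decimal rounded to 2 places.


Word: "ban"
Vowels (a,e,i,o,u): 1
Consonants: 2
Ratio = 1/2
= 0.50


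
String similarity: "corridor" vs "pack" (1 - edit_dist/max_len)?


Word 1: "corridor" (length 8)
Word 2: "pack" (length 4)
One optimal edit sequence:
  1. delete 'c'  (+1)
  2. delete 'o'  (+1)
  3. delete 'r'  (+1)
  4. delete 'r'  (+1)
  5. substitute 'i' -> 'p'  (+1)
  6. substitute 'd' -> 'a'  (+1)
  7. substitute 'o' -> 'c'  (+1)
  8. substitute 'r' -> 'k'  (+1)
Edit distance = 8
Max length = max(8, 4) = 8
Similarity = 1 - 8/8
= 0.0000


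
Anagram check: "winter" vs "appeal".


Word 1: "winter" → sorted: einrtw
Word 2: "appeal" → sorted: aaelpp
Same letters? einrtw != aaelpp
Anagram = No


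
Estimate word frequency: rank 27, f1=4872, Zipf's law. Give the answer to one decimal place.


Zipf's law: f(r) = f(1) / r
f(1) = 4872
f(27) = 4872 / 27
= 180.4 occurrences


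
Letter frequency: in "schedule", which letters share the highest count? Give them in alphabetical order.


Word: "schedule"
Letter counts:
  'c': 1
  'd': 1
  'e': 2
  'h': 1
  'l': 1
  's': 1
  'u': 1
Maximum count = 2
Most frequent = 'e' (2 times each)


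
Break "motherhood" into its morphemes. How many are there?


Word: "motherhood"
Morphemes: mother | -hood
Each morpheme carries meaning
= 2 morphemes


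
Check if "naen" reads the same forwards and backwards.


Word: "naen"
Reversed: "nean"
Forward == Backward? naen != nean
Palindrome = No


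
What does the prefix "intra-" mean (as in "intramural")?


Prefix: intra-
Example: intramural = intra- + mural
Meaning = within


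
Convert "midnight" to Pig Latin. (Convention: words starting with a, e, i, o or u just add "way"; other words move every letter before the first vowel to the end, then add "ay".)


Word: "midnight"
Starts with consonant(s) → move to end, add 'ay'
Consonant cluster: "m"
Pig Latin = "idnightmay"


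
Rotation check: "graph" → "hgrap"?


Word: "graph", Candidate: "hgrap"
Method: check if candidate is substring of word+word
"graphgraph" contains "hgrap"? Yes
Is rotation = Yes


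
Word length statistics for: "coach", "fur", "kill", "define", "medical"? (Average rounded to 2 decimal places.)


Lengths: "coach"=5, "fur"=3, "kill"=4, "define"=6, "medical"=7
Sum = 25, Count = 5
Average = 25/5 = 5.00
= avg=5.00, min=3, max=7


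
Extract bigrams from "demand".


Word: "demand" (length 6)
Number of bigrams = 6 - 2 + 1 = 5
  Position 0: "de"
  Position 1: "em"
  Position 2: "ma"
  Position 3: "an"
  Position 4: "nd"
Bigrams = "de", "em", "ma", "an", "nd"


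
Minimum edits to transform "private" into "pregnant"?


Word 1: "private" (length 7)
Word 2: "pregnant" (length 8)
One optimal edit sequence (insert/delete/substitute each cost 1):
  1. keep 'p'
  2. keep 'r'
  3. insert 'e'  (+1)
  4. substitute 'i' -> 'g'  (+1)
  5. substitute 'v' -> 'n'  (+1)
  6. keep 'a'
  7. substitute 't' -> 'n'  (+1)
  8. substitute 'e' -> 't'  (+1)
Total edit operations: 5
Edit distance = 5


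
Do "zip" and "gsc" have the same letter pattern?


Pattern of "zip": [0, 1, 2]
Pattern of "gsc": [0, 1, 2]
Patterns match
Same pattern = Yes


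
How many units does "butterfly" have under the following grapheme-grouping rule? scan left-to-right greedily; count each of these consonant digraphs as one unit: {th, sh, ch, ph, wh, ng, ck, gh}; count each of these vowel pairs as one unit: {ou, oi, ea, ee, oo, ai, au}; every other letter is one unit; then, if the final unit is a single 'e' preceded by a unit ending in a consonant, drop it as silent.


Word: "butterfly" (9 letters)
Left-to-right scan:
  1. 'b' (letter)
  2. 'u' (letter)
  3. 't' (letter)
  4. 't' (letter)
  5. 'e' (letter)
  6. 'r' (letter)
  7. 'f' (letter)
  8. 'l' (letter)
  9. 'y' (letter)
Units from scan: 9
Sound units = 9 units


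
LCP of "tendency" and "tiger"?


Word 1: "tendency"
Word 2: "tiger"
Comparing from start:
  Pos 0: 't' == 't'
  Pos 1: 'e' != 'i' (stop)
LCP = "t" (length 1)


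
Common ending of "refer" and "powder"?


Word 1: "refer"
Word 2: "powder"
Comparing from end:
  Pos -1: 'r' == 'r'
  Pos -2: 'e' == 'e'
  Pos -3: 'f' != 'd' (stop)
LCS = "er" (length 2)


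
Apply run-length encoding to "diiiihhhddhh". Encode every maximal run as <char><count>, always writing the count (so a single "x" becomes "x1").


String: "diiiihhhddhh"
Scanning for consecutive runs:
  'd' x 1
  'i' x 4
  'h' x 3
  'd' x 2
  'h' x 2
RLE = "d1i4h3d2h2"


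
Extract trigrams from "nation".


Word: "nation" (length 6)
Number of trigrams = 6 - 3 + 1 = 4
  Position 0: "nat"
  Position 1: "ati"
  Position 2: "tio"
  Position 3: "ion"
Trigrams = "nat", "ati", "tio", "ion"


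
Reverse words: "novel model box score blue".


Original: "novel model box score blue"
Words (1..n): novel | model | box | score | blue
Reversed (n..1): blue | score | box | model | novel
Result = "blue score box model novel"


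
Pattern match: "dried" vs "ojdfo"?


Pattern of "dried": [0, 1, 2, 3, 0]
Pattern of "ojdfo": [0, 1, 2, 3, 0]
Patterns match
Same pattern = Yes


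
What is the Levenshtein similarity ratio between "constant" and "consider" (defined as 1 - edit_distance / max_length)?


Word 1: "constant" (length 8)
Word 2: "consider" (length 8)
One optimal edit sequence:
  1. keep 'c'
  2. keep 'o'
  3. keep 'n'
  4. keep 's'
  5. substitute 't' -> 'i'  (+1)
  6. substitute 'a' -> 'd'  (+1)
  7. substitute 'n' -> 'e'  (+1)
  8. substitute 't' -> 'r'  (+1)
Edit distance = 4
Max length = max(8, 8) = 8
Similarity = 1 - 4/8
= 0.5000


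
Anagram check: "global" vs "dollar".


Word 1: "global" → sorted: abgllo
Word 2: "dollar" → sorted: adllor
Same letters? abgllo != adllor
Anagram = No


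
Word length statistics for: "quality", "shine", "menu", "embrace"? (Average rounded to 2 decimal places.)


Lengths: "quality"=7, "shine"=5, "menu"=4, "embrace"=7
Sum = 23, Count = 4
Average = 23/4 = 5.75
= avg=5.75, min=4, max=7


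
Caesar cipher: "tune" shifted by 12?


Word: "tune"
Shift: 12
Each letter → (letter + shift) mod 26:
  't' (19) + 12 = 5 → 'f'
  'u' (20) + 12 = 6 → 'g'
  'n' (13) + 12 = 25 → 'z'
  'e' (4) + 12 = 16 → 'q'
Result = "fgzq"


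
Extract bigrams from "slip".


Word: "slip" (length 4)
Number of bigrams = 4 - 2 + 1 = 3
  Position 0: "sl"
  Position 1: "li"
  Position 2: "ip"
Bigrams = "sl", "li", "ip"


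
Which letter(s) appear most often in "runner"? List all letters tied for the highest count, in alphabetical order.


Word: "runner"
Letter counts:
  'e': 1
  'n': 2
  'r': 2
  'u': 1
Maximum count = 2
Most frequent = 'n', 'r' (2 times each)


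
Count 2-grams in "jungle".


Word: "jungle" (length 6)
Number of 2-grams = length - 2 + 1 = 6 - 2 + 1
= 5


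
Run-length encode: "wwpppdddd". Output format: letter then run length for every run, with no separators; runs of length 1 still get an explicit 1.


String: "wwpppdddd"
Scanning for consecutive runs:
  'w' x 2
  'p' x 3
  'd' x 4
RLE = "w2p3d4"


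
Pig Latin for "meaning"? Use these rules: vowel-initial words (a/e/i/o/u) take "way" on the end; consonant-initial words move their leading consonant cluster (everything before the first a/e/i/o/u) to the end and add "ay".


Word: "meaning"
Starts with consonant(s) → move to end, add 'ay'
Consonant cluster: "m"
Pig Latin = "eaningmay"


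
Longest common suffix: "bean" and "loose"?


Word 1: "bean"
Word 2: "loose"
Comparing from end:
  Pos -1: 'n' != 'e' (stop)
LCS = "" (length 0)


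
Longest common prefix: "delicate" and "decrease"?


Word 1: "delicate"
Word 2: "decrease"
Comparing from start:
  Pos 0: 'd' == 'd'
  Pos 1: 'e' == 'e'
  Pos 2: 'l' != 'c' (stop)
LCP = "de" (length 2)


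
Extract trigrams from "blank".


Word: "blank" (length 5)
Number of trigrams = 5 - 3 + 1 = 3
  Position 0: "bla"
  Position 1: "lan"
  Position 2: "ank"
Trigrams = "bla", "lan", "ank"


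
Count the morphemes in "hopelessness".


Word: "hopelessness"
Morphemes: hope | -less | -ness
Each morpheme carries meaning
= 3 morphemes


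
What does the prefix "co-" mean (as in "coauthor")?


Prefix: co-
As in: coauthor -> co- + author
Meaning = together


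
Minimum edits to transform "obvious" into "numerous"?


Word 1: "obvious" (length 7)
Word 2: "numerous" (length 8)
One optimal edit sequence (insert/delete/substitute each cost 1):
  1. insert 'n'  (+1)
  2. substitute 'o' -> 'u'  (+1)
  3. substitute 'b' -> 'm'  (+1)
  4. substitute 'v' -> 'e'  (+1)
  5. substitute 'i' -> 'r'  (+1)
  6. keep 'o'
  7. keep 'u'
  8. keep 's'
Total edit operations: 5
Edit distance = 5


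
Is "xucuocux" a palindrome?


Word: "xucuocux"
Reversed: "xucoucux"
Forward == Backward? xucuocux != xucoucux
Palindrome = No


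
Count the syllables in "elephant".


Word: "elephant"
Syllable breakdown: el · e · phant
Counting: 3 parts
= 3 syllables


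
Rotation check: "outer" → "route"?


Word: "outer", Candidate: "route"
Method: check if candidate is substring of word+word
"outerouter" contains "route"? Yes
Is rotation = Yes


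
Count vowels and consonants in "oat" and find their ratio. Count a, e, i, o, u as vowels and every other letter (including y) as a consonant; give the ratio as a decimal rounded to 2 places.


Word: "oat"
Vowels (a,e,i,o,u): 2
Consonants: 1
Ratio = 2/1
= 2.00


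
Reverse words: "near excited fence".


Original: "near excited fence"
Words (1..n): near | excited | fence
Reversed (n..1): fence | excited | near
Result = "fence excited near"


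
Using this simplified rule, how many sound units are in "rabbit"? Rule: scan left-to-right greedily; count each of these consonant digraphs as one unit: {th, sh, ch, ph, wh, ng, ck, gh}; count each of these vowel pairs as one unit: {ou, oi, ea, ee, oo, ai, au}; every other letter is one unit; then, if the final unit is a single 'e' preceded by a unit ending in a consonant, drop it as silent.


Word: "rabbit" (6 letters)
Left-to-right scan:
  1. 'r' (letter)
  2. 'a' (letter)
  3. 'b' (letter)
  4. 'b' (letter)
  5. 'i' (letter)
  6. 't' (letter)
Units from scan: 6
Sound units = 6 units


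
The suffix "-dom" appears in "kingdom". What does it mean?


Suffix: -dom
As in: kingdom -> king + -dom
Meaning = state / realm


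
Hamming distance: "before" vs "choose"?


Comparing character by character (same length = 6):
  Pos 0: 'b' vs 'c' !=
  Pos 1: 'e' vs 'h' !=
  Pos 2: 'f' vs 'o' !=
  Pos 3: 'o' vs 'o' =
  Pos 4: 'r' vs 's' !=
  Pos 5: 'e' vs 'e' =
Hamming distance = 4


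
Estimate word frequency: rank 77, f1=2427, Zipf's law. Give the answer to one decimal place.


Zipf's law: f(r) = f(1) / r
f(1) = 2427
f(77) = 2427 / 77
= 31.5 occurrences


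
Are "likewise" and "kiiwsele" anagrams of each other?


Word 1: "likewise" → sorted: eeiiklsw
Word 2: "kiiwsele" → sorted: eeiiklsw
Same letters? eeiiklsw == eeiiklsw
Anagram = Yes


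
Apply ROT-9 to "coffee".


Word: "coffee"
Shift: 9
Each letter → (letter + shift) mod 26:
  'c' (2) + 9 = 11 → 'l'
  'o' (14) + 9 = 23 → 'x'
  'f' (5) + 9 = 14 → 'o'
  'f' (5) + 9 = 14 → 'o'
  'e' (4) + 9 = 13 → 'n'
  'e' (4) + 9 = 13 → 'n'
Result = "lxoonn"


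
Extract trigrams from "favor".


Word: "favor" (length 5)
Number of trigrams = 5 - 3 + 1 = 3
  Position 0: "fav"
  Position 1: "avo"
  Position 2: "vor"
Trigrams = "fav", "avo", "vor"


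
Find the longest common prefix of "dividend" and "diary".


Word 1: "dividend"
Word 2: "diary"
Comparing from start:
  Pos 0: 'd' == 'd'
  Pos 1: 'i' == 'i'
  Pos 2: 'v' != 'a' (stop)
LCP = "di" (length 2)


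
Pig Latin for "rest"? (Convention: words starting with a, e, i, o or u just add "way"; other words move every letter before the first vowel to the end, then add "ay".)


Word: "rest"
Starts with consonant(s) → move to end, add 'ay'
Consonant cluster: "r"
Pig Latin = "estray"


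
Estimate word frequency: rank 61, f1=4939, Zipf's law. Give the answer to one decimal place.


Zipf's law: f(r) = f(1) / r
f(1) = 4939
f(61) = 4939 / 61
= 81.0 occurrences


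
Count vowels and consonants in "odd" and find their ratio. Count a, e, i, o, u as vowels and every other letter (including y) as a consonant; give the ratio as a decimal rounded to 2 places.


Word: "odd"
Vowels (a,e,i,o,u): 1
Consonants: 2
Ratio = 1/2
= 0.50


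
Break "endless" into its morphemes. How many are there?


Word: "endless"
Morphemes: end + -less
Each morpheme carries meaning
= 2 morphemes


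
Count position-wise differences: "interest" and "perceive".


Comparing character by character (same length = 8):
  Pos 0: 'i' vs 'p' !=
  Pos 1: 'n' vs 'e' !=
  Pos 2: 't' vs 'r' !=
  Pos 3: 'e' vs 'c' !=
  Pos 4: 'r' vs 'e' !=
  Pos 5: 'e' vs 'i' !=
  Pos 6: 's' vs 'v' !=
  Pos 7: 't' vs 'e' !=
Hamming distance = 8


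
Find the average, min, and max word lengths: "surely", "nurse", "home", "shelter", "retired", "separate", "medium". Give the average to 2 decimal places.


Lengths: "surely"=6, "nurse"=5, "home"=4, "shelter"=7, "retired"=7, "separate"=8, "medium"=6
Sum = 43, Count = 7
Average = 43/7 = 6.14
= avg=6.14, min=4, max=8


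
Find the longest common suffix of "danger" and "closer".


Word 1: "danger"
Word 2: "closer"
Comparing from end:
  Pos -1: 'r' == 'r'
  Pos -2: 'e' == 'e'
  Pos -3: 'g' != 's' (stop)
LCS = "er" (length 2)


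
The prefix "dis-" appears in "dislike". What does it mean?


Prefix: dis-
Example: dislike = dis- + like
Meaning = not / opposite


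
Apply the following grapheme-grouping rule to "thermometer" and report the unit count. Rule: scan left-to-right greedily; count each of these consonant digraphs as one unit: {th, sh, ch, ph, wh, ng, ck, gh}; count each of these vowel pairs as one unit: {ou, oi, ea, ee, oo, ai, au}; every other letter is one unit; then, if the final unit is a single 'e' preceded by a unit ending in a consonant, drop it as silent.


Word: "thermometer" (11 letters)
Left-to-right scan:
  [1] 'th' (digraph)
  [2] 'e' (letter)
  [3] 'r' (letter)
  [4] 'm' (letter)
  [5] 'o' (letter)
  [6] 'm' (letter)
  [7] 'e' (letter)
  [8] 't' (letter)
  [9] 'e' (letter)
  [10] 'r' (letter)
Units from scan: 10
Sound units = 10 units


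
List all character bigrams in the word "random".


Word: "random" (length 6)
Number of bigrams = 6 - 2 + 1 = 5
  Position 0: "ra"
  Position 1: "an"
  Position 2: "nd"
  Position 3: "do"
  Position 4: "om"
Bigrams = "ra", "an", "nd", "do", "om"


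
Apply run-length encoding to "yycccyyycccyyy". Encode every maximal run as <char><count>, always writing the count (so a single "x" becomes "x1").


String: "yycccyyycccyyy"
Scanning for consecutive runs:
  'y' x 2
  'c' x 3
  'y' x 3
  'c' x 3
  'y' x 3
RLE = "y2c3y3c3y3"


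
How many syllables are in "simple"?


Word: "simple"
Syllable breakdown: sim | ple
Counting: 2 parts
= 2 syllables


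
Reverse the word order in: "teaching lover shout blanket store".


Original: "teaching lover shout blanket store"
Words (1..n): teaching | lover | shout | blanket | store
Reversed (n..1): store | blanket | shout | lover | teaching
Result = "store blanket shout lover teaching"


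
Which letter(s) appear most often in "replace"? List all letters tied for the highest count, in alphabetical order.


Word: "replace"
Letter counts:
  'a': 1
  'c': 1
  'e': 2
  'l': 1
  'p': 1
  'r': 1
Maximum count = 2
Most frequent = 'e' (2 times each)


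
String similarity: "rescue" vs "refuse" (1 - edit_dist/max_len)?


Word 1: "rescue" (length 6)
Word 2: "refuse" (length 6)
One optimal edit sequence:
  1. keep 'r'
  2. keep 'e'
  3. substitute 's' -> 'f'  (+1)
  4. substitute 'c' -> 'u'  (+1)
  5. substitute 'u' -> 's'  (+1)
  6. keep 'e'
Edit distance = 3
Max length = max(6, 6) = 6
Similarity = 1 - 3/6
= 0.5000


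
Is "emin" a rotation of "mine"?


Word: "mine", Candidate: "emin"
Method: check if candidate is substring of word+word
"minemine" contains "emin"? Yes
Is rotation = Yes


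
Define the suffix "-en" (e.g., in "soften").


Suffix: -en
As in: soften -> soft + -en
Meaning = to make / become


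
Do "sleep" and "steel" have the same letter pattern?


Pattern of "sleep": [0, 1, 2, 2, 3]
Pattern of "steel": [0, 1, 2, 2, 3]
Patterns match
Same pattern = Yes


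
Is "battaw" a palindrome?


Word: "battaw"
Reversed: "wattab"
Forward == Backward? battaw != wattab
Palindrome = No


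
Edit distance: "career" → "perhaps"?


Word 1: "career" (length 6)
Word 2: "perhaps" (length 7)
One optimal edit sequence (insert/delete/substitute each cost 1):
  1. substitute 'c' -> 'p'  (+1)
  2. substitute 'a' -> 'e'  (+1)
  3. keep 'r'
  4. insert 'h'  (+1)
  5. substitute 'e' -> 'a'  (+1)
  6. substitute 'e' -> 'p'  (+1)
  7. substitute 'r' -> 's'  (+1)
Total edit operations: 6
Edit distance = 6


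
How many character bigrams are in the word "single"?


Word: "single" (length 6)
Number of 2-grams = length - 2 + 1 = 6 - 2 + 1
= 5


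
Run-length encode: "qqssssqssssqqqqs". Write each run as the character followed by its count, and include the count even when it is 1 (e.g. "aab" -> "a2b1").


String: "qqssssqssssqqqqs"
Scanning for consecutive runs:
  'q' x 2
  's' x 4
  'q' x 1
  's' x 4
  'q' x 4
  's' x 1
RLE = "q2s4q1s4q4s1"
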